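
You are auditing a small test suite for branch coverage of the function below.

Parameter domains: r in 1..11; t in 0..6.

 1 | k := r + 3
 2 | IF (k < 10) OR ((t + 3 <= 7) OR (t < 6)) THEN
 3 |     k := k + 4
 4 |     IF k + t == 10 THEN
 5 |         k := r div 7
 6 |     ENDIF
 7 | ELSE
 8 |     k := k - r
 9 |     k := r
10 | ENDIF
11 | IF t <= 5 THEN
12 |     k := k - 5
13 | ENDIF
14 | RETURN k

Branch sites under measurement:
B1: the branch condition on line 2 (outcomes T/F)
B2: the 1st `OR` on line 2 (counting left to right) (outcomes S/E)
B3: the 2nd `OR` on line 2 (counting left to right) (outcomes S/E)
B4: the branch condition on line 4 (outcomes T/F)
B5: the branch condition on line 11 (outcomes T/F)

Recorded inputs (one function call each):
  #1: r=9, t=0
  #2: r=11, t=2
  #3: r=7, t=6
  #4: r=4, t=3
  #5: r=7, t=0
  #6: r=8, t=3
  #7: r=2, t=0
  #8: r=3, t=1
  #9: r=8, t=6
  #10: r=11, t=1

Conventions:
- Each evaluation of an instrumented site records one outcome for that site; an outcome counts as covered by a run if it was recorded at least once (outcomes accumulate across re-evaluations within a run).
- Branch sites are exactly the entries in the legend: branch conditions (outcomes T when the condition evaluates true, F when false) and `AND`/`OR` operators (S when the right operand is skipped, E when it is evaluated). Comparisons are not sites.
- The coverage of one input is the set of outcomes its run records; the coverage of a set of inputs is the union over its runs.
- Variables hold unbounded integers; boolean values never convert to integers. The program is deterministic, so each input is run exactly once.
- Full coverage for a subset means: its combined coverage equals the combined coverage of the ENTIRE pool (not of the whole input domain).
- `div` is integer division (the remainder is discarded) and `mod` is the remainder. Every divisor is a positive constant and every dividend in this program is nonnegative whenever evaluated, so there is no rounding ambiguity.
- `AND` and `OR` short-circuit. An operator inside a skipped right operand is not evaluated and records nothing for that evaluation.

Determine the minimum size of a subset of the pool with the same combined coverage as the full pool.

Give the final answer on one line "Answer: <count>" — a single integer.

run #1 (r=9, t=0) records B1=T, B2=E, B3=S, B4=F, B5=T
run #2 (r=11, t=2) records B1=T, B2=E, B3=S, B4=F, B5=T
run #3 (r=7, t=6) records B1=F, B2=E, B3=E, B5=F
run #4 (r=4, t=3) records B1=T, B2=S, B4=F, B5=T
run #5 (r=7, t=0) records B1=T, B2=E, B3=S, B4=F, B5=T
run #6 (r=8, t=3) records B1=T, B2=E, B3=S, B4=F, B5=T
run #7 (r=2, t=0) records B1=T, B2=S, B4=F, B5=T
run #8 (r=3, t=1) records B1=T, B2=S, B4=F, B5=T
run #9 (r=8, t=6) records B1=F, B2=E, B3=E, B5=F
run #10 (r=11, t=1) records B1=T, B2=E, B3=S, B4=F, B5=T
together the pool reaches 9 outcomes: B1=T, B1=F, B2=S, B2=E, B3=S, B3=E, B4=F, B5=T, B5=F
checked all size-1 subsets: none covers 9 outcomes (max 5/9)
checked all size-2 subsets: none covers 9 outcomes (max 8/9)
the canonical winner is {1, 3, 4}: size 3, full 9-outcome coverage, earliest index list among size-3 covers

Answer: 3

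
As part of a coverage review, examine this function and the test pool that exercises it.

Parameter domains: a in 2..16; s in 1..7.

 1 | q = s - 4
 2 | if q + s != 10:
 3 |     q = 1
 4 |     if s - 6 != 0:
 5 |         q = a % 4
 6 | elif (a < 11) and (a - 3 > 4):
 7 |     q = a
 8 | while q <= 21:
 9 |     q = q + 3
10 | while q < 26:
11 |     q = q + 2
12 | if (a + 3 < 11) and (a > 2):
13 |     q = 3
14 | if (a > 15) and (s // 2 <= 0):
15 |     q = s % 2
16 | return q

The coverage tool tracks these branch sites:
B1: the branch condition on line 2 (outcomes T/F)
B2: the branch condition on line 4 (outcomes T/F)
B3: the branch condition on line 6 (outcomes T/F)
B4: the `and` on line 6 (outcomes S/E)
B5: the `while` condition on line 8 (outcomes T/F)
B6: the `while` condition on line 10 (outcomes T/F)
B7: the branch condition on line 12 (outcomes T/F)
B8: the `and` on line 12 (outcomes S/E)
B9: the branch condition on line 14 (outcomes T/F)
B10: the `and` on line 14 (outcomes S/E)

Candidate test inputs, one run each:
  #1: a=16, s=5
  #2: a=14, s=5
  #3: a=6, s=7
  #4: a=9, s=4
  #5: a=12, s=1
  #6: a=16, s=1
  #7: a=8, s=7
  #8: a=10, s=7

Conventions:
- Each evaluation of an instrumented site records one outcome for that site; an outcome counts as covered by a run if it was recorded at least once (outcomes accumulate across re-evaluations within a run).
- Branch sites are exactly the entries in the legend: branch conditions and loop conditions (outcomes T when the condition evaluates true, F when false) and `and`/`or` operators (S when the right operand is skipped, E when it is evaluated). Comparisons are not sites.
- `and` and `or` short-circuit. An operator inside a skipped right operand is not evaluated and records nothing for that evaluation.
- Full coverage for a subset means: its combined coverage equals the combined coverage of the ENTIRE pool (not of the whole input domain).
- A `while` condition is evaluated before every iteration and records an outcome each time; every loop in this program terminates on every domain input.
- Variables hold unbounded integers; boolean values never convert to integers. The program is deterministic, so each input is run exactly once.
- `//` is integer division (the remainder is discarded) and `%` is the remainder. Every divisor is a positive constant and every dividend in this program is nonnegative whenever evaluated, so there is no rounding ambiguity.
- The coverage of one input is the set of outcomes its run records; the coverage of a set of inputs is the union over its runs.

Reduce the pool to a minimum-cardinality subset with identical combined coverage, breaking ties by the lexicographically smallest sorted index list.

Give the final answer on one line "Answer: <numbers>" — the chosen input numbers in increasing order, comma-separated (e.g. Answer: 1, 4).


test 1 (a=16, s=5) fires B1->T, B2->T, B5->T, B5->T, B5->T, B5->T, B5->T, B5->T, B5->T, B5->T, B5->F, B6->T, B6->F, B8->S, ...; hits B1=T, B2=T, B5=T, B5=F, B6=T, B6=F, B7=F, B8=S, B9=F, B10=E
test 2 (a=14, s=5) fires B1->T, B2->T, B5->T, B5->T, B5->T, B5->T, B5->T, B5->T, B5->T, B5->F, B6->T, B6->T, B6->F, B8->S, ...; hits B1=T, B2=T, B5=T, B5=F, B6=T, B6=F, B7=F, B8=S, B9=F, B10=S
test 3 (a=6, s=7) fires B1->F, B4->E, B3->F, B5->T, B5->T, B5->T, B5->T, B5->T, B5->T, B5->T, B5->F, B6->T, B6->F, B8->E, ...; hits B1=F, B3=F, B4=E, B5=T, B5=F, B6=T, B6=F, B7=T, B8=E, B9=F, B10=S
test 4 (a=9, s=4) fires B1->T, B2->T, B5->T, B5->T, B5->T, B5->T, B5->T, B5->T, B5->T, B5->F, B6->T, B6->T, B6->F, B8->S, ...; hits B1=T, B2=T, B5=T, B5=F, B6=T, B6=F, B7=F, B8=S, B9=F, B10=S
test 5 (a=12, s=1) fires B1->T, B2->T, B5->T, B5->T, B5->T, B5->T, B5->T, B5->T, B5->T, B5->T, B5->F, B6->T, B6->F, B8->S, ...; hits B1=T, B2=T, B5=T, B5=F, B6=T, B6=F, B7=F, B8=S, B9=F, B10=S
test 6 (a=16, s=1) fires B1->T, B2->T, B5->T, B5->T, B5->T, B5->T, B5->T, B5->T, B5->T, B5->T, B5->F, B6->T, B6->F, B8->S, ...; hits B1=T, B2=T, B5=T, B5=F, B6=T, B6=F, B7=F, B8=S, B9=T, B10=E
test 7 (a=8, s=7) fires B1->F, B4->E, B3->T, B5->T, B5->T, B5->T, B5->T, B5->T, B5->F, B6->T, B6->T, B6->F, B8->S, B7->F, ...; hits B1=F, B3=T, B4=E, B5=T, B5=F, B6=T, B6=F, B7=F, B8=S, B9=F, B10=S
test 8 (a=10, s=7) fires B1->F, B4->E, B3->T, B5->T, B5->T, B5->T, B5->T, B5->F, B6->T, B6->T, B6->F, B8->S, B7->F, B10->S, ...; hits B1=F, B3=T, B4=E, B5=T, B5=F, B6=T, B6=F, B7=F, B8=S, B9=F, B10=S
together the pool reaches 18 outcomes: B1=T, B1=F, B2=T, B3=T, B3=F, B4=E, B5=T, B5=F, B6=T, B6=F, B7=T, B7=F, B8=S, B8=E, B9=T, B9=F, B10=S, B10=E
checked all size-1 subsets: none covers 18 outcomes (max 11/18)
checked all size-2 subsets: none covers 18 outcomes (max 17/18)
at size 3, {3, 6, 7} reaches all 18 outcomes; every lexicographically earlier size-3 subset fails
Answer: 3, 6, 7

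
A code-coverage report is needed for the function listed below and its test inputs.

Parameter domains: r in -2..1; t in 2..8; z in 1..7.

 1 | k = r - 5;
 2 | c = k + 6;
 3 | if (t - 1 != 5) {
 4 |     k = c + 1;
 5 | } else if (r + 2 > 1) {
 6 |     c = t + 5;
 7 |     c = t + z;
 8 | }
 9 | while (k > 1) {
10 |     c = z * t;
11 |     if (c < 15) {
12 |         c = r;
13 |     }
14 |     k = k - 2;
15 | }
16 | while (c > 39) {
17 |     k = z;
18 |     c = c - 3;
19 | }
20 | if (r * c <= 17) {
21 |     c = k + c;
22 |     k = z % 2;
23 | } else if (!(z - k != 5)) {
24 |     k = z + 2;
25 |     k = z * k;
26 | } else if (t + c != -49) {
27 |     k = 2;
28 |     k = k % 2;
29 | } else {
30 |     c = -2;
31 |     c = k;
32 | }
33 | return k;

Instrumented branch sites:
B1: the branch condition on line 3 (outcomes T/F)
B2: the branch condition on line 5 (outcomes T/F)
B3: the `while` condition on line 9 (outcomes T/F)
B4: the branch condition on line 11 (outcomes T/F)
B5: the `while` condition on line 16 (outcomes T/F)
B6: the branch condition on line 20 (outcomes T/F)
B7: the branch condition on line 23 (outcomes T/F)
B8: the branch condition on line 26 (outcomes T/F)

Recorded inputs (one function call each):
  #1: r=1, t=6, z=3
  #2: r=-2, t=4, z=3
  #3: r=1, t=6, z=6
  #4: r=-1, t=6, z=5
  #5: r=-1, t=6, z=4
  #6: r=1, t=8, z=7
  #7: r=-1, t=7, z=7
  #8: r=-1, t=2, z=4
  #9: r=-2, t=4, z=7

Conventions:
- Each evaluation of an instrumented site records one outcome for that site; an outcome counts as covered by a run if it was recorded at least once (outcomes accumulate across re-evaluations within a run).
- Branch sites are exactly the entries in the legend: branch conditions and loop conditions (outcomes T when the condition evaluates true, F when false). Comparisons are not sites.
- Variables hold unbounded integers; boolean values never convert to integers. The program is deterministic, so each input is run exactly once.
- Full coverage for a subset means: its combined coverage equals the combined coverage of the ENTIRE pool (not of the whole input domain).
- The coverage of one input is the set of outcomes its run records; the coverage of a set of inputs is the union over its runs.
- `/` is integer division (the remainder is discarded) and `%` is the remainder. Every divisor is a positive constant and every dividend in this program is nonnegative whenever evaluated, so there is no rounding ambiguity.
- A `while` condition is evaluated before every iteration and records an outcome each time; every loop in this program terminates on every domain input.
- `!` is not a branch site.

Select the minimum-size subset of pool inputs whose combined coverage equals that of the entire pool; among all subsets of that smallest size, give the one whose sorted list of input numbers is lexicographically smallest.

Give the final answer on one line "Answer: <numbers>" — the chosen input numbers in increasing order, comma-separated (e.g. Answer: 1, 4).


run #1 (r=1, t=6, z=3) records B1=F, B2=T, B3=F, B5=F, B6=T
run #2 (r=-2, t=4, z=3) records B1=T, B3=F, B5=F, B6=T
run #3 (r=1, t=6, z=6) records B1=F, B2=T, B3=F, B5=F, B6=T
run #4 (r=-1, t=6, z=5) records B1=F, B2=F, B3=F, B5=F, B6=T
run #5 (r=-1, t=6, z=4) records B1=F, B2=F, B3=F, B5=F, B6=T
run #6 (r=1, t=8, z=7) records B1=T, B3=T, B3=F, B4=F, B5=T, B5=F, B6=F, B7=F, B8=T
run #7 (r=-1, t=7, z=7) records B1=T, B3=F, B5=F, B6=T
run #8 (r=-1, t=2, z=4) records B1=T, B3=F, B5=F, B6=T
run #9 (r=-2, t=4, z=7) records B1=T, B3=F, B5=F, B6=T
together the pool reaches 13 outcomes: B1=T, B1=F, B2=T, B2=F, B3=T, B3=F, B4=F, B5=T, B5=F, B6=T, B6=F, B7=F, B8=T
every size-1 subset falls short of the 13 outcomes (best: 9/13)
every size-2 subset falls short of the 13 outcomes (best: 12/13)
inputs {1, 4, 6} (size 3) cover everything; no size-3 subset with a lexicographically smaller index list covers all 13
Answer: 1, 4, 6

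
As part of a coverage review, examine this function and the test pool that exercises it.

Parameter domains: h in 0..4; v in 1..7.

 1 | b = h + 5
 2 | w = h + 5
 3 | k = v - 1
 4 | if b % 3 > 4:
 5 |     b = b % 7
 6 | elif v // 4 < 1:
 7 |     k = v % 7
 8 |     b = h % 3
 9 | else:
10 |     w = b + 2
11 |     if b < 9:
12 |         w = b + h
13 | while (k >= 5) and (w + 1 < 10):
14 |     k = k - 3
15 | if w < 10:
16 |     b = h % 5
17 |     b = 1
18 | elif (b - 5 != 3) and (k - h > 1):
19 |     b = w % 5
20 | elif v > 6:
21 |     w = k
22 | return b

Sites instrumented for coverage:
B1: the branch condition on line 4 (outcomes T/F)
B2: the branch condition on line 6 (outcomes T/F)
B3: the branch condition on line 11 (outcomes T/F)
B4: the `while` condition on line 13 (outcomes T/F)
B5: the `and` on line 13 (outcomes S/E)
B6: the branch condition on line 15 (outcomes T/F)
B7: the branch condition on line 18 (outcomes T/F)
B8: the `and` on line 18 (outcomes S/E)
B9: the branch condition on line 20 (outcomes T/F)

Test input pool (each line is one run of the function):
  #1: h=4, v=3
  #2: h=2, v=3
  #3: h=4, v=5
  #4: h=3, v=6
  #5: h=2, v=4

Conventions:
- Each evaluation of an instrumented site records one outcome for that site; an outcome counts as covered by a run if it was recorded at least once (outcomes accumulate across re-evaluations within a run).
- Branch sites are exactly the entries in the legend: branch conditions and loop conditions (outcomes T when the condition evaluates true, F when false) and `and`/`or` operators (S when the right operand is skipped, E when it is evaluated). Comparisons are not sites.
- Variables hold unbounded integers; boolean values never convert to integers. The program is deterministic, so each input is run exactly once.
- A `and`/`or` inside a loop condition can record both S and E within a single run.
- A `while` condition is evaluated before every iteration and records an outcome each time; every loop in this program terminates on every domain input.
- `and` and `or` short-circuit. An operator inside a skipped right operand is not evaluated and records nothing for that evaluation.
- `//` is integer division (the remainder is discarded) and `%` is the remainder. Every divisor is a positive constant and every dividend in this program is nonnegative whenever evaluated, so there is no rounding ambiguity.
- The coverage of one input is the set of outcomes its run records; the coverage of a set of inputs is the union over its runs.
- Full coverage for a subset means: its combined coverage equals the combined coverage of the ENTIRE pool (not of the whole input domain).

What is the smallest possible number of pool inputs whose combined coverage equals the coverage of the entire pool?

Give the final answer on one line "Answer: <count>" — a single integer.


test 1 (h=4, v=3) fires B1->F, B2->T, B5->S, B4->F, B6->T; hits B1=F, B2=T, B4=F, B5=S, B6=T
test 2 (h=2, v=3) fires B1->F, B2->T, B5->S, B4->F, B6->T; hits B1=F, B2=T, B4=F, B5=S, B6=T
test 3 (h=4, v=5) fires B1->F, B2->F, B3->F, B5->S, B4->F, B6->F, B8->E, B7->F, B9->F; hits B1=F, B2=F, B3=F, B4=F, B5=S, B6=F, B7=F, B8=E, B9=F
test 4 (h=3, v=6) fires B1->F, B2->F, B3->T, B5->E, B4->F, B6->F, B8->S, B7->F, B9->F; hits B1=F, B2=F, B3=T, B4=F, B5=E, B6=F, B7=F, B8=S, B9=F
test 5 (h=2, v=4) fires B1->F, B2->F, B3->T, B5->S, B4->F, B6->T; hits B1=F, B2=F, B3=T, B4=F, B5=S, B6=T
pool-wide coverage (14 outcomes): B1=F, B2=T, B2=F, B3=T, B3=F, B4=F, B5=S, B5=E, B6=T, B6=F, B7=F, B8=S, B8=E, B9=F
checked all size-1 subsets: none covers 14 outcomes (max 9/14)
checked all size-2 subsets: none covers 14 outcomes (max 12/14)
inputs {1, 3, 4} (size 3) cover everything; no size-3 subset with a lexicographically smaller index list covers all 14
Answer: 3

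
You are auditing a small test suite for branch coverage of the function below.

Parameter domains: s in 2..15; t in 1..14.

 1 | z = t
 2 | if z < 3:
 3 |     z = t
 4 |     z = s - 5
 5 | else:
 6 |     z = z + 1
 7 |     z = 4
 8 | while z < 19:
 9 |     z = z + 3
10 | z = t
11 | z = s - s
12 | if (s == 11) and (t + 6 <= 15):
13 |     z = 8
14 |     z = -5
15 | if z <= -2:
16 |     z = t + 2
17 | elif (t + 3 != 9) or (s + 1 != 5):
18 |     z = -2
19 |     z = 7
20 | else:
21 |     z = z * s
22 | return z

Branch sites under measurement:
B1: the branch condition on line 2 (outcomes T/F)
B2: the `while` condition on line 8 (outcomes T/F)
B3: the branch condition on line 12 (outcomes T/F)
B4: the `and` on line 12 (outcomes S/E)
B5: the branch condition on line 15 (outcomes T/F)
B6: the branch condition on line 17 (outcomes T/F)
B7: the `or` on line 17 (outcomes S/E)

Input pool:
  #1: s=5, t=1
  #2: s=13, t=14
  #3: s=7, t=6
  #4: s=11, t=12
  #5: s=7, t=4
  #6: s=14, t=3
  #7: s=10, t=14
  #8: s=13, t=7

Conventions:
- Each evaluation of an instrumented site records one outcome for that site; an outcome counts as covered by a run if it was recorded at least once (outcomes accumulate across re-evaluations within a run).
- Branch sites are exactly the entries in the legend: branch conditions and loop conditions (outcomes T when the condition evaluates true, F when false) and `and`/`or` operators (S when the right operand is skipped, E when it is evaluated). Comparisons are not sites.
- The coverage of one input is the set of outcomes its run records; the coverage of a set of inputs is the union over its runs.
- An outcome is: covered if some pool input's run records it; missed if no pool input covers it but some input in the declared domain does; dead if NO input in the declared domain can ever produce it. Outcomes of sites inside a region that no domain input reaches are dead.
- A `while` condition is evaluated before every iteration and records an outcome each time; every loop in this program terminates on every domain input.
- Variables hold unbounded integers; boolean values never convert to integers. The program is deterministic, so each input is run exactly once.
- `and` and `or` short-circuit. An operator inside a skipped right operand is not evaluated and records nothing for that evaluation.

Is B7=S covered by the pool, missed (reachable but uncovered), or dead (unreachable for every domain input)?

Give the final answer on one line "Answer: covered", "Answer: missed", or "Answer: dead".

B7=S is recorded by pool input(s) 1, 2, 4, 5, 6, 7, 8 -> covered

Answer: covered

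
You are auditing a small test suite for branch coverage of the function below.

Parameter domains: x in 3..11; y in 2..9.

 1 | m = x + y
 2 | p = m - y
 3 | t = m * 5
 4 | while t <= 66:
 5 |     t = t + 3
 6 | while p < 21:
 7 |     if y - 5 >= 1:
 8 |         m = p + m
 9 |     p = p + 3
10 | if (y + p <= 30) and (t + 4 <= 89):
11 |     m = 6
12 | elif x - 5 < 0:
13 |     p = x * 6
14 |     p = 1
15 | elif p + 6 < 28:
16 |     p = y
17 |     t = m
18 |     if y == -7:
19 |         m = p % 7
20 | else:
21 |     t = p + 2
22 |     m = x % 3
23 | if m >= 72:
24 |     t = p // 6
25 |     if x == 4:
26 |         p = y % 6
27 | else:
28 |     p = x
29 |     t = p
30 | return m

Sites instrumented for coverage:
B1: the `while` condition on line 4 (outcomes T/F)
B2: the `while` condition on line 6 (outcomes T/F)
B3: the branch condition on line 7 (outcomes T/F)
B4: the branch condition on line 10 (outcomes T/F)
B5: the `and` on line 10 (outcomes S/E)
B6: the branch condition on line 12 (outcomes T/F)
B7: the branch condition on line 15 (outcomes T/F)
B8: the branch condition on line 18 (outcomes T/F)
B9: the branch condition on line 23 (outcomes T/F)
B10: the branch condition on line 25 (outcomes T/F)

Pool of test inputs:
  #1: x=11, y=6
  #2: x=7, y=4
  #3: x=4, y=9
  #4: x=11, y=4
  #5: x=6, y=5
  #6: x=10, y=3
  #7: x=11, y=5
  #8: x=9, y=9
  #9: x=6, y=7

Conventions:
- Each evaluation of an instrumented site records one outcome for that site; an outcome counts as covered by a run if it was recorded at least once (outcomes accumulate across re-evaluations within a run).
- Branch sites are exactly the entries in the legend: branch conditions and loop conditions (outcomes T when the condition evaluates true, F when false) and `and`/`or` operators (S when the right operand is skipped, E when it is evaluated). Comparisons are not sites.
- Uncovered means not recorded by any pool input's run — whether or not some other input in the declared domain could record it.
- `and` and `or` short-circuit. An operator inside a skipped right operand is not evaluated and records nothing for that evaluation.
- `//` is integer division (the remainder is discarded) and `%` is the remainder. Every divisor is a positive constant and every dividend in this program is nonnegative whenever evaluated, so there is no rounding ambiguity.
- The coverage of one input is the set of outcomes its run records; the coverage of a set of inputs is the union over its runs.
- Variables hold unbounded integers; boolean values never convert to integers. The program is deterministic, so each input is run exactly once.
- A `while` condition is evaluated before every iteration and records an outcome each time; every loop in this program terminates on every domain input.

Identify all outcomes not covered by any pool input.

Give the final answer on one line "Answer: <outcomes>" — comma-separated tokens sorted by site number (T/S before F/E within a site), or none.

#1 (x=11, y=6) -> B1->F, B2->T, B3->T, B2->T, B3->T, B2->T, B3->T, B2->T, B3->T, B2->F, B5->E, B4->T, B9->F; covered: B1=F, B2=T, B2=F, B3=T, B4=T, B5=E, B9=F
#2 (x=7, y=4) -> B1->T, B1->T, B1->T, B1->T, B1->F, B2->T, B3->F, B2->T, B3->F, B2->T, B3->F, B2->T, B3->F, B2->T, ...; covered: B1=T, B1=F, B2=T, B2=F, B3=F, B4=T, B5=E, B9=F
#3 (x=4, y=9) -> B1->T, B1->F, B2->T, B3->T, B2->T, B3->T, B2->T, B3->T, B2->T, B3->T, B2->T, B3->T, B2->T, B3->T, ...; covered: B1=T, B1=F, B2=T, B2=F, B3=T, B4=F, B5=S, B6=T, B9=T, B10=T
#4 (x=11, y=4) -> B1->F, B2->T, B3->F, B2->T, B3->F, B2->T, B3->F, B2->T, B3->F, B2->F, B5->E, B4->T, B9->F; covered: B1=F, B2=T, B2=F, B3=F, B4=T, B5=E, B9=F
#5 (x=6, y=5) -> B1->T, B1->T, B1->T, B1->T, B1->F, B2->T, B3->F, B2->T, B3->F, B2->T, B3->F, B2->T, B3->F, B2->T, ...; covered: B1=T, B1=F, B2=T, B2=F, B3=F, B4=T, B5=E, B9=F
#6 (x=10, y=3) -> B1->T, B1->F, B2->T, B3->F, B2->T, B3->F, B2->T, B3->F, B2->T, B3->F, B2->F, B5->E, B4->T, B9->F; covered: B1=T, B1=F, B2=T, B2=F, B3=F, B4=T, B5=E, B9=F
#7 (x=11, y=5) -> B1->F, B2->T, B3->F, B2->T, B3->F, B2->T, B3->F, B2->T, B3->F, B2->F, B5->E, B4->T, B9->F; covered: B1=F, B2=T, B2=F, B3=F, B4=T, B5=E, B9=F
#8 (x=9, y=9) -> B1->F, B2->T, B3->T, B2->T, B3->T, B2->T, B3->T, B2->T, B3->T, B2->F, B5->E, B4->F, B6->F, B7->T, ...; covered: B1=F, B2=T, B2=F, B3=T, B4=F, B5=E, B6=F, B7=T, B8=F, B9=T, B10=F
#9 (x=6, y=7) -> B1->T, B1->F, B2->T, B3->T, B2->T, B3->T, B2->T, B3->T, B2->T, B3->T, B2->T, B3->T, B2->F, B5->E, ...; covered: B1=T, B1=F, B2=T, B2=F, B3=T, B4=T, B5=E, B9=F
union over the pool: B1=T, B1=F, B2=T, B2=F, B3=T, B3=F, B4=T, B4=F, B5=S, B5=E, B6=T, B6=F, B7=T, B8=F, B9=T, B9=F, B10=T, B10=F
uncovered (2 of 20): B7=F, B8=T

Answer: B7=F, B8=T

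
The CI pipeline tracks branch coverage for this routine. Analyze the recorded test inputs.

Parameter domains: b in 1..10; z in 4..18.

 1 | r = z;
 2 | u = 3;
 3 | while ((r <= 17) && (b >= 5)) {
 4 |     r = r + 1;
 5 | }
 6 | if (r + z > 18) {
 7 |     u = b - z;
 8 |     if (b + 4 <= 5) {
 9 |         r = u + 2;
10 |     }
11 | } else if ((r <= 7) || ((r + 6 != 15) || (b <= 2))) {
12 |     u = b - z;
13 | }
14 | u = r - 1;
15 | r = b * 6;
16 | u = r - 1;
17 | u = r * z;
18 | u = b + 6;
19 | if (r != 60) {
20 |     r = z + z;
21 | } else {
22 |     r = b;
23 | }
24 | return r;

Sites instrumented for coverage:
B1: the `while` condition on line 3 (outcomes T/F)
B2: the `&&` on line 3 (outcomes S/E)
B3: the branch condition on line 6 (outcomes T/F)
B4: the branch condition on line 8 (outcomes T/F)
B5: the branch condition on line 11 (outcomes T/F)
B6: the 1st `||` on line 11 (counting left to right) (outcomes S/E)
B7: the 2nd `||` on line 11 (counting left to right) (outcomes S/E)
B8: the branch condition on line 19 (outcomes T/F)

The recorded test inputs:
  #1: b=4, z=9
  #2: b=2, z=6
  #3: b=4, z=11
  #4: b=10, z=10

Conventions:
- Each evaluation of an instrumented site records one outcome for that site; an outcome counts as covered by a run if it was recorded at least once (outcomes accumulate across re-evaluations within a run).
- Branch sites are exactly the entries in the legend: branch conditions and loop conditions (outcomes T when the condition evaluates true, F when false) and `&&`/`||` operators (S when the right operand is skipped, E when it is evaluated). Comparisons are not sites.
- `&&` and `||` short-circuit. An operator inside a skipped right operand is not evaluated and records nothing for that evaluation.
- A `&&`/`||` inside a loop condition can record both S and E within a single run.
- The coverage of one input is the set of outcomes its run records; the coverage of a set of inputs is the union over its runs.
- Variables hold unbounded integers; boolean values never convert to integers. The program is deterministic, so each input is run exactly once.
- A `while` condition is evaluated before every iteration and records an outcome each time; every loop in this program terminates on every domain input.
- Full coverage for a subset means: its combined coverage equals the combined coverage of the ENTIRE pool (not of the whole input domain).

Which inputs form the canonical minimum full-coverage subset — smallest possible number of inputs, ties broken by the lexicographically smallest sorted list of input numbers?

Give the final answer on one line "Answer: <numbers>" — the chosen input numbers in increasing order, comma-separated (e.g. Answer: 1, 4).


#1 (b=4, z=9) -> B2->E, B1->F, B3->F, B6->E, B7->E, B5->F, B8->T; covered: B1=F, B2=E, B3=F, B5=F, B6=E, B7=E, B8=T
#2 (b=2, z=6) -> B2->E, B1->F, B3->F, B6->S, B5->T, B8->T; covered: B1=F, B2=E, B3=F, B5=T, B6=S, B8=T
#3 (b=4, z=11) -> B2->E, B1->F, B3->T, B4->F, B8->T; covered: B1=F, B2=E, B3=T, B4=F, B8=T
#4 (b=10, z=10) -> B2->E, B1->T, B2->E, B1->T, B2->E, B1->T, B2->E, B1->T, B2->E, B1->T, B2->E, B1->T, B2->E, B1->T, ...; covered: B1=T, B1=F, B2=S, B2=E, B3=T, B4=F, B8=F
union over all inputs: B1=T, B1=F, B2=S, B2=E, B3=T, B3=F, B4=F, B5=T, B5=F, B6=S, B6=E, B7=E, B8=T, B8=F (14 outcomes)
every size-1 subset falls short of the 14 outcomes (best: 7/14)
every size-2 subset falls short of the 14 outcomes (best: 12/14)
size 3: inputs {1, 2, 4} cover all 14 outcomes, and no lexicographically smaller subset of this size does
Answer: 1, 2, 4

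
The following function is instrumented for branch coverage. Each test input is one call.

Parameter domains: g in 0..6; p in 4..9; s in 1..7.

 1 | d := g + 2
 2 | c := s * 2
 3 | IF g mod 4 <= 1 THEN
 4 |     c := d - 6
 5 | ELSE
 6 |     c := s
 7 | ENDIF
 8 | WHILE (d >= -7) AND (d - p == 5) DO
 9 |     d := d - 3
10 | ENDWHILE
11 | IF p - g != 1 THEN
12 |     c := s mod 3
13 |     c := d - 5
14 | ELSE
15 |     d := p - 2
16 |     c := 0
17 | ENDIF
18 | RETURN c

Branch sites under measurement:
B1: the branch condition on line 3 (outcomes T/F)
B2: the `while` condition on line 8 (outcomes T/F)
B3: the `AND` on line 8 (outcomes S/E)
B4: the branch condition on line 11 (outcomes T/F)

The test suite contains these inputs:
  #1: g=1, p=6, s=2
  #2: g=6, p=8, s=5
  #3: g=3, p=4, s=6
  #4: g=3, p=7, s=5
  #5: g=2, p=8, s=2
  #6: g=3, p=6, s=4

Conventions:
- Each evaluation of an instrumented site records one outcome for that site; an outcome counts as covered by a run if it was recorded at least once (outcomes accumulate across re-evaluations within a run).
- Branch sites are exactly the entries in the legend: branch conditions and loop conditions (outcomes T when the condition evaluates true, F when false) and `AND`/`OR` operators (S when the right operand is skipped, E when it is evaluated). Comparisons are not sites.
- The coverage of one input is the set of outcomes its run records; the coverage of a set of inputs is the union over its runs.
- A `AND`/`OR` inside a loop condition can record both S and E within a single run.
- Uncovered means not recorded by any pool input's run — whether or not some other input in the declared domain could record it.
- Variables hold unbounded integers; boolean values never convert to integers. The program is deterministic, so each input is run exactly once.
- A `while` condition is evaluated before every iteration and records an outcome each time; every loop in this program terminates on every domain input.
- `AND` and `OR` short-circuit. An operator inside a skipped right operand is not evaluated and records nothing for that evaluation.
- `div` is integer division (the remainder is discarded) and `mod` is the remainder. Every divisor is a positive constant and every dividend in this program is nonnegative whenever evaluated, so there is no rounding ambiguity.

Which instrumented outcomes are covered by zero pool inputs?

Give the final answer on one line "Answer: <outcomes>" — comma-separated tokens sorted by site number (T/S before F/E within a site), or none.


input #1 (g=1, p=6, s=2): events B1->T, B3->E, B2->F, B4->T; covers B1=T, B2=F, B3=E, B4=T
input #2 (g=6, p=8, s=5): events B1->F, B3->E, B2->F, B4->T; covers B1=F, B2=F, B3=E, B4=T
input #3 (g=3, p=4, s=6): events B1->F, B3->E, B2->F, B4->F; covers B1=F, B2=F, B3=E, B4=F
input #4 (g=3, p=7, s=5): events B1->F, B3->E, B2->F, B4->T; covers B1=F, B2=F, B3=E, B4=T
input #5 (g=2, p=8, s=2): events B1->F, B3->E, B2->F, B4->T; covers B1=F, B2=F, B3=E, B4=T
input #6 (g=3, p=6, s=4): events B1->F, B3->E, B2->F, B4->T; covers B1=F, B2=F, B3=E, B4=T
union over the pool: B1=T, B1=F, B2=F, B3=E, B4=T, B4=F
uncovered (2 of 8): B2=T, B3=S
Answer: B2=T, B3=S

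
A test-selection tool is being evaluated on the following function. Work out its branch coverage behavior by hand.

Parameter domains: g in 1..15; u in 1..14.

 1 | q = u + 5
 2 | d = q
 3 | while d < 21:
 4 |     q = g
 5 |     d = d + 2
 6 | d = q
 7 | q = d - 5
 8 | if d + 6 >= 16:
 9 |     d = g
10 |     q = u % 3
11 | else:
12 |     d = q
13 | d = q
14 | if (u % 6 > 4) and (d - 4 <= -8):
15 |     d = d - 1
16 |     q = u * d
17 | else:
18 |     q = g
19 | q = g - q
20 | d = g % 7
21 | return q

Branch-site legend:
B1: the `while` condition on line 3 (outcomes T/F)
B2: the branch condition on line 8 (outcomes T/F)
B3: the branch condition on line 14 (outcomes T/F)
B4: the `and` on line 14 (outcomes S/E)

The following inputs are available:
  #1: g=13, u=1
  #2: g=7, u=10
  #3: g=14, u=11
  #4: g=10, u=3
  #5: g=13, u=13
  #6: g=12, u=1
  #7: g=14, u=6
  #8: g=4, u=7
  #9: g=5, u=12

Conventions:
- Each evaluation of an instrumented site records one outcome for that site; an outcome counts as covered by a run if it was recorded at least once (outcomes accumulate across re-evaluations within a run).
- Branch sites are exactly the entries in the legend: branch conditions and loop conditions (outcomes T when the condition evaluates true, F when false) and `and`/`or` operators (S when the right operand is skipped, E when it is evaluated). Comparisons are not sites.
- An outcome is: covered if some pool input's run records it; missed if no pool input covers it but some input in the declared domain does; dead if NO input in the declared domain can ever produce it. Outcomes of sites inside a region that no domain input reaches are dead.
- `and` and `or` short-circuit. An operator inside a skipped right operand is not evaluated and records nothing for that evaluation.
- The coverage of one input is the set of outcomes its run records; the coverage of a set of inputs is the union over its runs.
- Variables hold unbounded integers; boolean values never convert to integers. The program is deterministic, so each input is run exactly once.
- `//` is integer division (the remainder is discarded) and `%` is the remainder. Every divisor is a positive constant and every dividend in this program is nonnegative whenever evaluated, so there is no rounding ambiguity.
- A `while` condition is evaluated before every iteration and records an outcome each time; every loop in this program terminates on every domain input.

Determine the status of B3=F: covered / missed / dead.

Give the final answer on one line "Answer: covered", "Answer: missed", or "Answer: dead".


B3=F is recorded by pool input(s) 1, 2, 3, 4, 5, 6, 7, 8, 9 -> covered
Answer: covered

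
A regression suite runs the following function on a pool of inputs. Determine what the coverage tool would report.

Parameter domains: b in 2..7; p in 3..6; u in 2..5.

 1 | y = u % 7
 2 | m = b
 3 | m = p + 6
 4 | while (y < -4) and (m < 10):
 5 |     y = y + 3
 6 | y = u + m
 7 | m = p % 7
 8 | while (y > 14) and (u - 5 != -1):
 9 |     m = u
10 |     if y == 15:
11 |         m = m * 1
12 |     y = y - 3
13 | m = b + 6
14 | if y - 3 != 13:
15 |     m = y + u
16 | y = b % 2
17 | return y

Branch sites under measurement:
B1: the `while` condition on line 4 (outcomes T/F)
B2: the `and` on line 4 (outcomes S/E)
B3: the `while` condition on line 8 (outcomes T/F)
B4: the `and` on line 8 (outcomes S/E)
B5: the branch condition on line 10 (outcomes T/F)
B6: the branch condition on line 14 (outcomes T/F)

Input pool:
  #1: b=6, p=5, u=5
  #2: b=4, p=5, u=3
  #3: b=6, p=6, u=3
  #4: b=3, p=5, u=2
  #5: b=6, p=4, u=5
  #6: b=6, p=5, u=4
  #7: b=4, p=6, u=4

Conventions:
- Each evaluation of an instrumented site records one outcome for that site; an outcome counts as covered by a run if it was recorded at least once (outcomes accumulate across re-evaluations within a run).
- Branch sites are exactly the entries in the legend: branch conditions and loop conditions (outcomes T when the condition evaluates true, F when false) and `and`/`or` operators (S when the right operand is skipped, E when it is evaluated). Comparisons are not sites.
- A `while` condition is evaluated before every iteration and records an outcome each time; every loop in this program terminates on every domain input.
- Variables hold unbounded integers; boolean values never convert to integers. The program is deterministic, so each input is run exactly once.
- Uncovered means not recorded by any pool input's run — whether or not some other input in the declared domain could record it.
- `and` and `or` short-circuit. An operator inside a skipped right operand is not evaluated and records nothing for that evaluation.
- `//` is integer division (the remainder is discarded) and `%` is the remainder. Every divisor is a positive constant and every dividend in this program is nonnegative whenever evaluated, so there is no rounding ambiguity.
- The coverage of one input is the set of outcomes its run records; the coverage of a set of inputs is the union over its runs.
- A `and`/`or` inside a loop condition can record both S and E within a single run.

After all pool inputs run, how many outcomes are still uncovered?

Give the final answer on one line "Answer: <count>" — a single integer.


input #1 (b=6, p=5, u=5): events B2->S, B1->F, B4->E, B3->T, B5->F, B4->S, B3->F, B6->T; covers B1=F, B2=S, B3=T, B3=F, B4=S, B4=E, B5=F, B6=T
input #2 (b=4, p=5, u=3): events B2->S, B1->F, B4->S, B3->F, B6->T; covers B1=F, B2=S, B3=F, B4=S, B6=T
input #3 (b=6, p=6, u=3): events B2->S, B1->F, B4->E, B3->T, B5->T, B4->S, B3->F, B6->T; covers B1=F, B2=S, B3=T, B3=F, B4=S, B4=E, B5=T, B6=T
input #4 (b=3, p=5, u=2): events B2->S, B1->F, B4->S, B3->F, B6->T; covers B1=F, B2=S, B3=F, B4=S, B6=T
input #5 (b=6, p=4, u=5): events B2->S, B1->F, B4->E, B3->T, B5->T, B4->S, B3->F, B6->T; covers B1=F, B2=S, B3=T, B3=F, B4=S, B4=E, B5=T, B6=T
input #6 (b=6, p=5, u=4): events B2->S, B1->F, B4->E, B3->F, B6->T; covers B1=F, B2=S, B3=F, B4=E, B6=T
input #7 (b=4, p=6, u=4): events B2->S, B1->F, B4->E, B3->F, B6->F; covers B1=F, B2=S, B3=F, B4=E, B6=F
union over the pool: B1=F, B2=S, B3=T, B3=F, B4=S, B4=E, B5=T, B5=F, B6=T, B6=F
uncovered (2 of 12): B1=T, B2=E
Answer: 2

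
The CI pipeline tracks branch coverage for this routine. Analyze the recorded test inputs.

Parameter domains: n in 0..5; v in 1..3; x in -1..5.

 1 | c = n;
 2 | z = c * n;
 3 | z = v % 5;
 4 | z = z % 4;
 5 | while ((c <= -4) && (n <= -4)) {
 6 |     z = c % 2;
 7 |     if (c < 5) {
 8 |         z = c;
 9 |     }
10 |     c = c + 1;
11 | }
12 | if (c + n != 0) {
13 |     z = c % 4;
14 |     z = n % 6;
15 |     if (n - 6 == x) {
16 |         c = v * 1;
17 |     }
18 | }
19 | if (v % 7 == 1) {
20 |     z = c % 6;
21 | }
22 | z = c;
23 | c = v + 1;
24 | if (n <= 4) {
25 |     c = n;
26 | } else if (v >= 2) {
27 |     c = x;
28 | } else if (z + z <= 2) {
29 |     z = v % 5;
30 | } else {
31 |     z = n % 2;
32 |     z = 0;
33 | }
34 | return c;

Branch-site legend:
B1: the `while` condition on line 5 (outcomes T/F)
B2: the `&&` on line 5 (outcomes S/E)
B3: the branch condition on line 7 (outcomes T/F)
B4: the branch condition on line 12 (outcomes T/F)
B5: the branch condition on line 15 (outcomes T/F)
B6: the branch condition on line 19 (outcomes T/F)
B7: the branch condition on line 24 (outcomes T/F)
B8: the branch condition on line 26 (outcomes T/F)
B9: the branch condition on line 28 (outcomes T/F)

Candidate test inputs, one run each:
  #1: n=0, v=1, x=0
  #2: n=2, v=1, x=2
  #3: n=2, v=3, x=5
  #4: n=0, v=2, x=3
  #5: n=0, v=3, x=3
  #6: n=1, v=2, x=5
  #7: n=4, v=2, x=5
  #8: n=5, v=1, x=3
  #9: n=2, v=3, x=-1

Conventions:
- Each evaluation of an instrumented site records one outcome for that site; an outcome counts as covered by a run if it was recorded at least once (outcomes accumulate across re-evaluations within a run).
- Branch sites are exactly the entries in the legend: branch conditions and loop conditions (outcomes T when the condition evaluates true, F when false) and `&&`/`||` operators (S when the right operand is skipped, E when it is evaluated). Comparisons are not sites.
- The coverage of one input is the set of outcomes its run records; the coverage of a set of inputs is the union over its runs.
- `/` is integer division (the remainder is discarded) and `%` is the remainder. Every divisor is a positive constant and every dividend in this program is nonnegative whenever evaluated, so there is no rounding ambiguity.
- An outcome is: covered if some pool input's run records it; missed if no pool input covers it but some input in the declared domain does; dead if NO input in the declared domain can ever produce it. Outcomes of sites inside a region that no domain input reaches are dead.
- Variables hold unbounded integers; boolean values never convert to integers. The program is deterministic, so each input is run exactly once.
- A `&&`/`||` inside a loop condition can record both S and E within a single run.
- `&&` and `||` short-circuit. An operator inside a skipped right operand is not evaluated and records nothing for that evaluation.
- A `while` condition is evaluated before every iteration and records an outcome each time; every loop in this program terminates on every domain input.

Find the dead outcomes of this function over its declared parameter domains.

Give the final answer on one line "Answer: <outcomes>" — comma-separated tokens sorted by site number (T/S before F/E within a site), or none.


running all 126 domain inputs and tallying outcomes:
  B1=T: no domain input ever produces it -> dead
  B2=E: no domain input ever produces it -> dead
  B3=T: no domain input ever produces it -> dead
  B3=F: no domain input ever produces it -> dead
  reachable outcomes have witnesses, e.g. B1=F (e.g. n=0, v=1, x=-1), B2=S (e.g. n=0, v=1, x=-1), B4=T (e.g. n=1, v=1, x=-1), B4=F (e.g. n=0, v=1, x=-1)
Answer: B1=T, B2=E, B3=T, B3=F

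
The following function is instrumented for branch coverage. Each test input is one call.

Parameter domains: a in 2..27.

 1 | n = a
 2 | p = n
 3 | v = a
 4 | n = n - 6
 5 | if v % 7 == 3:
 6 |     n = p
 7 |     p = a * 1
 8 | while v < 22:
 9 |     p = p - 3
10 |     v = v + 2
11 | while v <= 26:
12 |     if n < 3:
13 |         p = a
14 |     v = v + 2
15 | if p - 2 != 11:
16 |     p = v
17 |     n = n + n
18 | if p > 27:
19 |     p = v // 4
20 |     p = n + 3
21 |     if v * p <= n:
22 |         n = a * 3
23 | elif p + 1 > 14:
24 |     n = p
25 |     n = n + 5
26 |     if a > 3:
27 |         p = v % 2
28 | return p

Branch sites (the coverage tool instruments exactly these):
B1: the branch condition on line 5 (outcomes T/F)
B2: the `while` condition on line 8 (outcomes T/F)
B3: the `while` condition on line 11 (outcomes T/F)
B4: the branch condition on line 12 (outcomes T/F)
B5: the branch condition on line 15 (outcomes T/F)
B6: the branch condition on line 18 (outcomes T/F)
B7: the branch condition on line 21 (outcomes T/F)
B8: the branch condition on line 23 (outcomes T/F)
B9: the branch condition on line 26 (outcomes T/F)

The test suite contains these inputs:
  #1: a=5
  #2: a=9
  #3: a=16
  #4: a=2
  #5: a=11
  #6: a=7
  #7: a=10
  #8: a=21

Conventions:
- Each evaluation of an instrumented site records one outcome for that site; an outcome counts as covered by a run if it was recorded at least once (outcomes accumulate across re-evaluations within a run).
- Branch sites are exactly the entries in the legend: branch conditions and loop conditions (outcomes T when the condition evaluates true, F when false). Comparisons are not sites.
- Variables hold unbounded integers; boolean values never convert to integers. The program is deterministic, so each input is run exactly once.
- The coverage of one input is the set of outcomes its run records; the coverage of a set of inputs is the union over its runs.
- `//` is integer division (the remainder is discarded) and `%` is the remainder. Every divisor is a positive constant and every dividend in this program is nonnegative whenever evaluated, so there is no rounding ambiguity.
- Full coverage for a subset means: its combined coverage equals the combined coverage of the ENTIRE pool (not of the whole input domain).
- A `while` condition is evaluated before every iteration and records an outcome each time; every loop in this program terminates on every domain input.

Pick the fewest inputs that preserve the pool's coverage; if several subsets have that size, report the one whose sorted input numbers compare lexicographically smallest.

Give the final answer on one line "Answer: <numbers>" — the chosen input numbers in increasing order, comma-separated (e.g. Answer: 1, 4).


test 1 (a=5) fires B1->F, B2->T, B2->T, B2->T, B2->T, B2->T, B2->T, B2->T, B2->T, B2->T, B2->F, B3->T, B4->T, B3->T, ...; hits B1=F, B2=T, B2=F, B3=T, B3=F, B4=T, B5=T, B6=F, B8=T, B9=T
test 2 (a=9) fires B1->F, B2->T, B2->T, B2->T, B2->T, B2->T, B2->T, B2->T, B2->F, B3->T, B4->F, B3->T, B4->F, B3->F, ...; hits B1=F, B2=T, B2=F, B3=T, B3=F, B4=F, B5=T, B6=F, B8=T, B9=T
test 3 (a=16) fires B1->F, B2->T, B2->T, B2->T, B2->F, B3->T, B4->F, B3->T, B4->F, B3->T, B4->F, B3->F, B5->T, B6->T, ...; hits B1=F, B2=T, B2=F, B3=T, B3=F, B4=F, B5=T, B6=T, B7=F
test 4 (a=2) fires B1->F, B2->T, B2->T, B2->T, B2->T, B2->T, B2->T, B2->T, B2->T, B2->T, B2->T, B2->F, B3->T, B4->T, ...; hits B1=F, B2=T, B2=F, B3=T, B3=F, B4=T, B5=T, B6=T, B7=T
test 5 (a=11) fires B1->F, B2->T, B2->T, B2->T, B2->T, B2->T, B2->T, B2->F, B3->T, B4->F, B3->T, B4->F, B3->F, B5->T, ...; hits B1=F, B2=T, B2=F, B3=T, B3=F, B4=F, B5=T, B6=F, B8=T, B9=T
test 6 (a=7) fires B1->F, B2->T, B2->T, B2->T, B2->T, B2->T, B2->T, B2->T, B2->T, B2->F, B3->T, B4->T, B3->T, B4->T, ...; hits B1=F, B2=T, B2=F, B3=T, B3=F, B4=T, B5=T, B6=F, B8=T, B9=T
test 7 (a=10) fires B1->T, B2->T, B2->T, B2->T, B2->T, B2->T, B2->T, B2->F, B3->T, B4->F, B3->T, B4->F, B3->T, B4->F, ...; hits B1=T, B2=T, B2=F, B3=T, B3=F, B4=F, B5=T, B6=T, B7=F
test 8 (a=21) fires B1->F, B2->T, B2->F, B3->T, B4->F, B3->T, B4->F, B3->F, B5->T, B6->F, B8->T, B9->T; hits B1=F, B2=T, B2=F, B3=T, B3=F, B4=F, B5=T, B6=F, B8=T, B9=T
union over all inputs: B1=T, B1=F, B2=T, B2=F, B3=T, B3=F, B4=T, B4=F, B5=T, B6=T, B6=F, B7=T, B7=F, B8=T, B9=T (15 outcomes)
every size-1 subset falls short of the 15 outcomes (best: 10/15)
every size-2 subset falls short of the 15 outcomes (best: 14/15)
inputs {1, 4, 7} (size 3) cover everything; no size-3 subset with a lexicographically smaller index list covers all 15
Answer: 1, 4, 7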